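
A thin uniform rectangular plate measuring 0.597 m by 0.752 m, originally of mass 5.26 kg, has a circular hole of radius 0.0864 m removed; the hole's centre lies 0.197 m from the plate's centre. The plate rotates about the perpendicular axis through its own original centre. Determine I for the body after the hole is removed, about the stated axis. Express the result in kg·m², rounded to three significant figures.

Unpierced body about its centre: I₀ = (1/12)M(a²+b²) = (1/12)(5.26)[(0.597)² + (0.752)²] = 0.40411 kg·m².
The removed disk has mass m = M·πr²/(ab) = (5.26)·π(0.0864)²/(0.597·0.752) = 0.27477 kg (same uniform areal density).
Its moment of inertia about the rotation axis (parallel-axis theorem): I_hole = (1/2)mr² + md² = (1/2)(0.27477)(0.0864)² + (0.27477)(0.197)² = 0.011689 kg·m².
Treating the hole as negative mass, I = I₀ − I_hole = 0.40411 − 0.011689 = 0.39242 kg·m².

0.392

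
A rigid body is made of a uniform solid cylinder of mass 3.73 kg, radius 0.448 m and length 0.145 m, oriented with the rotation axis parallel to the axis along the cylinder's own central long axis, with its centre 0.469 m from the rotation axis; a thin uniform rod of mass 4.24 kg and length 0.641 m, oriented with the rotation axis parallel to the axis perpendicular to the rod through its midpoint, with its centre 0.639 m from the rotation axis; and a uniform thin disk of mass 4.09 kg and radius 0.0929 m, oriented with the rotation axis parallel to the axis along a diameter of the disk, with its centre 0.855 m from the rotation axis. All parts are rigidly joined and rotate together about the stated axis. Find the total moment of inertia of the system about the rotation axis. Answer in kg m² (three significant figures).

6.07

Solid cylinder: I_cm = (1/2)MR² = (1/2)(3.73)(0.448)² = 0.37431 kg m²; centre at d = 0.469 m, so the parallel axis theorem gives I = 0.37431 + (3.73)(0.469)² = 1.1948 kg m².
Thin rod: I_cm = (1/12)ML² = (1/12)(4.24)(0.641)² = 0.14518 kg m²; centre at d = 0.639 m, so the parallel axis theorem gives I = 0.14518 + (4.24)(0.639)² = 1.8765 kg m².
Thin disk: I_cm = (1/4)MR² = (1/4)(4.09)(0.0929)² = 0.0088246 kg m²; centre at d = 0.855 m, so the parallel axis theorem gives I = 0.0088246 + (4.09)(0.855)² = 2.9987 kg m².
Total I = 1.1948 + 1.8765 + 2.9987 = 6.0699 kg m².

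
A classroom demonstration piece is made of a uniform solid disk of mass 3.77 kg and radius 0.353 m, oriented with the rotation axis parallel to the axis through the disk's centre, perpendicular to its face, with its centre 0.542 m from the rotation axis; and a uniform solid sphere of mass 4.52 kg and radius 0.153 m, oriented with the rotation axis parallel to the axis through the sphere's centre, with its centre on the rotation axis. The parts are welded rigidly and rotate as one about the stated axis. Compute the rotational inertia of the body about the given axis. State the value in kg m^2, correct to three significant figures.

1.38

Solid disk: I_cm = (1/2)MR² = (1/2)(3.77)(0.353)² = 0.23489 kg m^2; centre at d = 0.542 m, so the parallel axis theorem gives I = 0.23489 + (3.77)(0.542)² = 1.3424 kg m^2.
Solid sphere: I_cm = (2/5)MR² = (2/5)(4.52)(0.153)² = 0.042323 kg m^2; axis through the centre, so I = 0.042323 kg m^2.
Total I = 1.3424 + 0.042323 = 1.3847 kg m^2.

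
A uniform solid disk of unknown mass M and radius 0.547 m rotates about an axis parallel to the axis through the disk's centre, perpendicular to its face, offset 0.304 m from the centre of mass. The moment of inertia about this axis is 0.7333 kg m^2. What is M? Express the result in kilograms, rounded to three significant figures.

3.03

I = I_cm + Md² = (1/2)MR² + Md² = M·[0.5·(0.547)² + (0.304)²] = M·0.24202.
So M = 0.7333 / 0.24202 = 3.0299 kg.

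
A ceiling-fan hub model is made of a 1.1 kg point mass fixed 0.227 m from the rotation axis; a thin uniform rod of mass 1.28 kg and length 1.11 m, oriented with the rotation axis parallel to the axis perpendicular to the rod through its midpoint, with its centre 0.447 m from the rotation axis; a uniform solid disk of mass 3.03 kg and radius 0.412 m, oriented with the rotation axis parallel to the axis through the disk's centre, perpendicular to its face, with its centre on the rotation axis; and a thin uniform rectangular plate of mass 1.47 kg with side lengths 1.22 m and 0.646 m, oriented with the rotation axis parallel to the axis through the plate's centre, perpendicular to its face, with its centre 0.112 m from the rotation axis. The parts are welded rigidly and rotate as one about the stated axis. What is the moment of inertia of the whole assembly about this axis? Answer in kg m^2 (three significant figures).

Point mass: I_cm = 0; centre at d = 0.227 m, so I = I_cm + Md² gives I = 0 + (1.1)(0.227)² = 0.056682 kg m^2.
Thin rod: I_cm = (1/12)ML² = (1/12)(1.28)(1.11)² = 0.13142 kg m^2; centre at d = 0.447 m, so I = I_cm + Md² gives I = 0.13142 + (1.28)(0.447)² = 0.38718 kg m^2.
Solid disk: I_cm = (1/2)MR² = (1/2)(3.03)(0.412)² = 0.25716 kg m^2; axis through the centre, so I = 0.25716 kg m^2.
Rectangular plate: I_cm = (1/12)M(a²+b²) = (1/12)(1.47)[(1.22)² + (0.646)²] = 0.23345 kg m^2; centre at d = 0.112 m, so I = I_cm + Md² gives I = 0.23345 + (1.47)(0.112)² = 0.25189 kg m^2.
Total I = 0.056682 + 0.38718 + 0.25716 + 0.25189 = 0.95291 kg m^2.

0.953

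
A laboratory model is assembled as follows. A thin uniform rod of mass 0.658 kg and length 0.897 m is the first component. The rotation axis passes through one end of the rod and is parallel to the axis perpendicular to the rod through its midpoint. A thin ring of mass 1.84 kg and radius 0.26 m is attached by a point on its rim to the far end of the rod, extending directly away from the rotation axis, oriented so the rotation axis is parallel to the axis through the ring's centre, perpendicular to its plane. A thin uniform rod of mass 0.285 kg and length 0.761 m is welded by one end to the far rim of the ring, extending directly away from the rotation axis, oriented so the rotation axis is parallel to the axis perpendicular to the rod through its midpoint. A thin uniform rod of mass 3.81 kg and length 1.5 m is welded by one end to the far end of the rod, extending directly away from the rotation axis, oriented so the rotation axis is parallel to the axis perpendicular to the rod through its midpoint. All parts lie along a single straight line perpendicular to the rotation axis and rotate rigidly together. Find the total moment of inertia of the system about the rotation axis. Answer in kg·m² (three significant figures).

Thin rod: I_cm = (1/12)ML² = (1/12)(0.658)(0.897)² = 0.044119 kg·m²; centre at d = 0.4485 m, so the parallel axis theorem gives I = 0.044119 + (0.658)(0.4485)² = 0.17648 kg·m².
Thin ring: I_cm = MR² = (1.84)(0.26)² = 0.12438 kg·m²; centre at d = 0.4485 + 0.4485 + 0.26 = 1.157 m, so the parallel axis theorem gives I = 0.12438 + (1.84)(1.157)² = 2.5875 kg·m².
Thin rod: I_cm = (1/12)ML² = (1/12)(0.285)(0.761)² = 0.013754 kg·m²; centre at d = 0.4485 + 0.4485 + 0.26 + 0.26 + 0.3805 = 1.7975 m, so the parallel axis theorem gives I = 0.013754 + (0.285)(1.7975)² = 0.93459 kg·m².
Thin rod: I_cm = (1/12)ML² = (1/12)(3.81)(1.5)² = 0.71437 kg·m²; centre at d = 0.4485 + 0.4485 + 0.26 + 0.26 + 0.3805 + 0.3805 + 0.75 = 2.928 m, so the parallel axis theorem gives I = 0.71437 + (3.81)(2.928)² = 33.378 kg·m².
Total I = 0.17648 + 2.5875 + 0.93459 + 33.378 = 37.077 kg·m².

37.1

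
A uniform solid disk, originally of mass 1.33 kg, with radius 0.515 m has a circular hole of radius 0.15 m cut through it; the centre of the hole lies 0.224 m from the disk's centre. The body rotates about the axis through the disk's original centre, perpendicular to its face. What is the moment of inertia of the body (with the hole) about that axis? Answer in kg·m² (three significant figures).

0.169

Unpierced body about its centre: I₀ = (1/2)MR² = (1/2)(1.33)(0.515)² = 0.17637 kg·m².
The removed disk has mass m = M·(r/R)² = (1.33)(0.15/0.515)² = 0.11283 kg (same uniform areal density).
Its moment of inertia about the rotation axis (parallel-axis theorem): I_hole = (1/2)mr² + md² = (1/2)(0.11283)(0.15)² + (0.11283)(0.224)² = 0.0069306 kg·m².
Treating the hole as negative mass, I = I₀ − I_hole = 0.17637 − 0.0069306 = 0.16944 kg·m².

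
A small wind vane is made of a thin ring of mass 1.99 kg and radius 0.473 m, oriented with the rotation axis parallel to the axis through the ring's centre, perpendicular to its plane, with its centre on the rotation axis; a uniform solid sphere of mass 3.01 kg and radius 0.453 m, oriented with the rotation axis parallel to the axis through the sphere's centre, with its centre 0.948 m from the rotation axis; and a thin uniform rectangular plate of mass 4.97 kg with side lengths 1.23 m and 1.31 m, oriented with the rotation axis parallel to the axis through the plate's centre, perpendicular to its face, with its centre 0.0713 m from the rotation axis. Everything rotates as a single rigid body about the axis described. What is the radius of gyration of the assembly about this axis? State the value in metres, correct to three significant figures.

Thin ring: I_cm = MR² = (1.99)(0.473)² = 0.44522 kg m^2; axis through the centre, so I = 0.44522 kg m^2.
Solid sphere: I_cm = (2/5)MR² = (2/5)(3.01)(0.453)² = 0.24707 kg m^2; centre at d = 0.948 m, so the parallel axis theorem gives I = 0.24707 + (3.01)(0.948)² = 2.9522 kg m^2.
Rectangular plate: I_cm = (1/12)M(a²+b²) = (1/12)(4.97)[(1.23)² + (1.31)²] = 1.3373 kg m^2; centre at d = 0.0713 m, so the parallel axis theorem gives I = 1.3373 + (4.97)(0.0713)² = 1.3626 kg m^2.
Total I = 4.76 kg m^2; total mass M = 9.97 kg.
k = √(I/M) = √(4.76/9.97) = 0.69096 m.

0.691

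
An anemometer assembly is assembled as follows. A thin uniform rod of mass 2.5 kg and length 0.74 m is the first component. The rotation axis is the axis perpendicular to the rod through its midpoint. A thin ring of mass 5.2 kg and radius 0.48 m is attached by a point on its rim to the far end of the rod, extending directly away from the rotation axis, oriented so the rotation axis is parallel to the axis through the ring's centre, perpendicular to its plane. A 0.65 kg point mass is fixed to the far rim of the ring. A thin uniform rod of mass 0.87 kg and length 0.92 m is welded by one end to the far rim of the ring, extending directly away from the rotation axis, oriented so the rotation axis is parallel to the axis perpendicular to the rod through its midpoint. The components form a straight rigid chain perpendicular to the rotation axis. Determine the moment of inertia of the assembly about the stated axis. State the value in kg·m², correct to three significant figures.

Thin rod: I_cm = (1/12)ML² = (1/12)(2.5)(0.74)² = 0.11408 kg·m²; axis through the centre, so I = 0.11408 kg·m².
Thin ring: I_cm = MR² = (5.2)(0.48)² = 1.1981 kg·m²; centre at d = 0.37 + 0.48 = 0.85 m, so I = I_cm + Md² gives I = 1.1981 + (5.2)(0.85)² = 4.9551 kg·m².
Point mass: I_cm = 0; centre at d = 0.37 + 0.48 + 0.48 = 1.33 m, so I = I_cm + Md² gives I = 0 + (0.65)(1.33)² = 1.1498 kg·m².
Thin rod: I_cm = (1/12)ML² = (1/12)(0.87)(0.92)² = 0.061364 kg·m²; centre at d = 0.37 + 0.48 + 0.48 + 0.46 = 1.79 m, so I = I_cm + Md² gives I = 0.061364 + (0.87)(1.79)² = 2.8489 kg·m².
Total I = 0.11408 + 4.9551 + 1.1498 + 2.8489 = 9.0679 kg·m².

9.07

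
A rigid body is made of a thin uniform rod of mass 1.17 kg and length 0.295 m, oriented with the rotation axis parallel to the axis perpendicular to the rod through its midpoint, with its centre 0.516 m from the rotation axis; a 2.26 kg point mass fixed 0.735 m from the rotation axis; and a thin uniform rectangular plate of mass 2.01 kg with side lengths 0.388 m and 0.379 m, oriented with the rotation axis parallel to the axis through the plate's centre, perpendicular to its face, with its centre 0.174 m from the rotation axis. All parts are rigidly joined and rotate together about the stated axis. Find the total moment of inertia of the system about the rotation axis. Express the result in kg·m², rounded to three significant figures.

Thin rod: I_cm = (1/12)ML² = (1/12)(1.17)(0.295)² = 0.0084849 kg·m²; centre at d = 0.516 m, so the parallel axis theorem gives I = 0.0084849 + (1.17)(0.516)² = 0.32 kg·m².
Point mass: I_cm = 0; centre at d = 0.735 m, so the parallel axis theorem gives I = 0 + (2.26)(0.735)² = 1.2209 kg·m².
Rectangular plate: I_cm = (1/12)M(a²+b²) = (1/12)(2.01)[(0.388)² + (0.379)²] = 0.049276 kg·m²; centre at d = 0.174 m, so the parallel axis theorem gives I = 0.049276 + (2.01)(0.174)² = 0.11013 kg·m².
Total I = 0.32 + 1.2209 + 0.11013 = 1.651 kg·m².

1.65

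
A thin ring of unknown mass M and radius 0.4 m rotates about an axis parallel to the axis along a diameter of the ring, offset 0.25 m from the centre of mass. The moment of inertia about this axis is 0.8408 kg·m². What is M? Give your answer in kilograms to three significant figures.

I = I_cm + Md² = (1/2)MR² + Md² = M·[0.5·(0.4)² + (0.25)²] = M·0.1425.
So M = 0.8408 / 0.1425 = 5.9004 kg.

5.90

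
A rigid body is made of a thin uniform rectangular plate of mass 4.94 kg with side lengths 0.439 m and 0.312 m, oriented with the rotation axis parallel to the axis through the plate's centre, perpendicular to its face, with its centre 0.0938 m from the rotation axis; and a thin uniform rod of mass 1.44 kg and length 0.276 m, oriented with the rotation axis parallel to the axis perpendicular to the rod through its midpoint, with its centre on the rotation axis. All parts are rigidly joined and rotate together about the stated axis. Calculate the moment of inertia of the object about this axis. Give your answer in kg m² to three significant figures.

Rectangular plate: I_cm = (1/12)M(a²+b²) = (1/12)(4.94)[(0.439)² + (0.312)²] = 0.11941 kg m²; centre at d = 0.0938 m, so the parallel axis theorem gives I = 0.11941 + (4.94)(0.0938)² = 0.16287 kg m².
Thin rod: I_cm = (1/12)ML² = (1/12)(1.44)(0.276)² = 0.0091411 kg m²; axis through the centre, so I = 0.0091411 kg m².
Total I = 0.16287 + 0.0091411 = 0.17202 kg m².

0.172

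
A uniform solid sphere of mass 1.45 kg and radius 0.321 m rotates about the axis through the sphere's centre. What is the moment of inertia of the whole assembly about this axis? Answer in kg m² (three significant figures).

I_cm = (2/5)MR² = (2/5)(1.45)(0.321)² = 0.059764 kg m²; axis through the centre, so I = 0.059764 kg m².

0.0598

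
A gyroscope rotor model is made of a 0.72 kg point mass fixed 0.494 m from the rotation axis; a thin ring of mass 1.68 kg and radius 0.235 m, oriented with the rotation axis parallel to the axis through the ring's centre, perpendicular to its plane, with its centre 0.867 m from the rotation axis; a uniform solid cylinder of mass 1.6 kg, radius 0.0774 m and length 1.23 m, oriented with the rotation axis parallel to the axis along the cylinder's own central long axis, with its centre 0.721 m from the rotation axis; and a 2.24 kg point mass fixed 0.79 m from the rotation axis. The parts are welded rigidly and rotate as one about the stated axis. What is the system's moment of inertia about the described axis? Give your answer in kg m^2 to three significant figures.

3.77

Point mass: I_cm = 0; centre at d = 0.494 m, so the parallel axis theorem gives I = 0 + (0.72)(0.494)² = 0.17571 kg m^2.
Thin ring: I_cm = MR² = (1.68)(0.235)² = 0.092778 kg m^2; centre at d = 0.867 m, so the parallel axis theorem gives I = 0.092778 + (1.68)(0.867)² = 1.3556 kg m^2.
Solid cylinder: I_cm = (1/2)MR² = (1/2)(1.6)(0.0774)² = 0.0047926 kg m^2; centre at d = 0.721 m, so the parallel axis theorem gives I = 0.0047926 + (1.6)(0.721)² = 0.83654 kg m^2.
Point mass: I_cm = 0; centre at d = 0.79 m, so the parallel axis theorem gives I = 0 + (2.24)(0.79)² = 1.398 kg m^2.
Total I = 0.17571 + 1.3556 + 0.83654 + 1.398 = 3.7658 kg m^2.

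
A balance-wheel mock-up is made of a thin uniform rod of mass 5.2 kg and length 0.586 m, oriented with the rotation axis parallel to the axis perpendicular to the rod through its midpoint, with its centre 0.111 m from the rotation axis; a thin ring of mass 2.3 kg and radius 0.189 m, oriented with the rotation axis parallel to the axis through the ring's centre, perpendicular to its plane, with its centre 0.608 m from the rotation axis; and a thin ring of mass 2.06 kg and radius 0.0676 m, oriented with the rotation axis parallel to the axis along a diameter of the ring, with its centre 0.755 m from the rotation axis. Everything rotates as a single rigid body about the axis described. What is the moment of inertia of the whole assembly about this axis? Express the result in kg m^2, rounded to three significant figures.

2.32

Thin rod: I_cm = (1/12)ML² = (1/12)(5.2)(0.586)² = 0.1488 kg m^2; centre at d = 0.111 m, so I = I_cm + Md² gives I = 0.1488 + (5.2)(0.111)² = 0.21287 kg m^2.
Thin ring: I_cm = MR² = (2.3)(0.189)² = 0.082158 kg m^2; centre at d = 0.608 m, so I = I_cm + Md² gives I = 0.082158 + (2.3)(0.608)² = 0.93239 kg m^2.
Thin ring: I_cm = (1/2)MR² = (1/2)(2.06)(0.0676)² = 0.0047069 kg m^2; centre at d = 0.755 m, so I = I_cm + Md² gives I = 0.0047069 + (2.06)(0.755)² = 1.179 kg m^2.
Total I = 0.21287 + 0.93239 + 1.179 = 2.3242 kg m^2.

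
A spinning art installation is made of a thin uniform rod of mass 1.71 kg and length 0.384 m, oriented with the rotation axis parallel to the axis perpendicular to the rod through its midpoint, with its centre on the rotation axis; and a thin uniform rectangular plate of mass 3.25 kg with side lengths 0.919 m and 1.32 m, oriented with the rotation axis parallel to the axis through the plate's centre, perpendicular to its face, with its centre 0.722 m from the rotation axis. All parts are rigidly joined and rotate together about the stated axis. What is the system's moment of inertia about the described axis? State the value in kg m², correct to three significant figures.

2.42

Thin rod: I_cm = (1/12)ML² = (1/12)(1.71)(0.384)² = 0.021012 kg m²; axis through the centre, so I = 0.021012 kg m².
Rectangular plate: I_cm = (1/12)M(a²+b²) = (1/12)(3.25)[(0.919)² + (1.32)²] = 0.70064 kg m²; centre at d = 0.722 m, so the parallel axis theorem gives I = 0.70064 + (3.25)(0.722)² = 2.3948 kg m².
Total I = 0.021012 + 2.3948 = 2.4158 kg m².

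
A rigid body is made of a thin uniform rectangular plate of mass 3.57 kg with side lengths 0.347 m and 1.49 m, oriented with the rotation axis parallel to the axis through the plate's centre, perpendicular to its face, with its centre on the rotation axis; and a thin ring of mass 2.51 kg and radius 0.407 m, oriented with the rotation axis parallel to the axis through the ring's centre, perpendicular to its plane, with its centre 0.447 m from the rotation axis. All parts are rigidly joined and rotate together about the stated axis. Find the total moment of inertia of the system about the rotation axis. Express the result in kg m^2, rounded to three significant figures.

Rectangular plate: I_cm = (1/12)M(a²+b²) = (1/12)(3.57)[(0.347)² + (1.49)²] = 0.6963 kg m^2; axis through the centre, so I = 0.6963 kg m^2.
Thin ring: I_cm = MR² = (2.51)(0.407)² = 0.41578 kg m^2; centre at d = 0.447 m, so the parallel axis theorem gives I = 0.41578 + (2.51)(0.447)² = 0.9173 kg m^2.
Total I = 0.6963 + 0.9173 = 1.6136 kg m^2.

1.61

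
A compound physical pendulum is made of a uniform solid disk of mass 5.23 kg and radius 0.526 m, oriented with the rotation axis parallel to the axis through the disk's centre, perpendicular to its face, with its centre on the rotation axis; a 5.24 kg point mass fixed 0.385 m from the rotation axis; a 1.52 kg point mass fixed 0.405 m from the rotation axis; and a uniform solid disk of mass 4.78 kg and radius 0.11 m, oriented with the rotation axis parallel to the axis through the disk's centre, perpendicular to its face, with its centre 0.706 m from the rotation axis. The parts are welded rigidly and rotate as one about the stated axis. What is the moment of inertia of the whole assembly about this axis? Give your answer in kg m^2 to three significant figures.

4.16

Solid disk: I_cm = (1/2)MR² = (1/2)(5.23)(0.526)² = 0.72351 kg m^2; axis through the centre, so I = 0.72351 kg m^2.
Point mass: I_cm = 0; centre at d = 0.385 m, so I = I_cm + Md² gives I = 0 + (5.24)(0.385)² = 0.7767 kg m^2.
Point mass: I_cm = 0; centre at d = 0.405 m, so I = I_cm + Md² gives I = 0 + (1.52)(0.405)² = 0.24932 kg m^2.
Solid disk: I_cm = (1/2)MR² = (1/2)(4.78)(0.11)² = 0.028919 kg m^2; centre at d = 0.706 m, so I = I_cm + Md² gives I = 0.028919 + (4.78)(0.706)² = 2.4114 kg m^2.
Total I = 0.72351 + 0.7767 + 0.24932 + 2.4114 = 4.161 kg m^2.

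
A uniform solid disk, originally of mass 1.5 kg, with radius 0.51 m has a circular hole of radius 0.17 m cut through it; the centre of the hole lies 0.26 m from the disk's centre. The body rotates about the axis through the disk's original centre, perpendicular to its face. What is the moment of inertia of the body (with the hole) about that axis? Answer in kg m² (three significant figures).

0.181

Unpierced body about its centre: I₀ = (1/2)MR² = (1/2)(1.5)(0.51)² = 0.19507 kg m².
The removed disk has mass m = M·(r/R)² = (1.5)(0.17/0.51)² = 0.16667 kg (same uniform areal density).
Its moment of inertia about the rotation axis (parallel-axis theorem): I_hole = (1/2)mr² + md² = (1/2)(0.16667)(0.17)² + (0.16667)(0.26)² = 0.013675 kg m².
Treating the hole as negative mass, I = I₀ − I_hole = 0.19507 − 0.013675 = 0.1814 kg m².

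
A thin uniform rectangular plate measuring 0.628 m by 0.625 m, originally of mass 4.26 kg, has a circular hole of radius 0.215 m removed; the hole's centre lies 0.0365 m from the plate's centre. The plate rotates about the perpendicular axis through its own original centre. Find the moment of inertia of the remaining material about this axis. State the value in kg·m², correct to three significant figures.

0.240

Unpierced body about its centre: I₀ = (1/12)M(a²+b²) = (1/12)(4.26)[(0.628)² + (0.625)²] = 0.27868 kg·m².
The removed disk has mass m = M·πr²/(ab) = (4.26)·π(0.215)²/(0.628·0.625) = 1.5761 kg (same uniform areal density).
Its moment of inertia about the rotation axis (parallel-axis theorem): I_hole = (1/2)mr² + md² = (1/2)(1.5761)(0.215)² + (1.5761)(0.0365)² = 0.038529 kg·m².
Treating the hole as negative mass, I = I₀ − I_hole = 0.27868 − 0.038529 = 0.24015 kg·m².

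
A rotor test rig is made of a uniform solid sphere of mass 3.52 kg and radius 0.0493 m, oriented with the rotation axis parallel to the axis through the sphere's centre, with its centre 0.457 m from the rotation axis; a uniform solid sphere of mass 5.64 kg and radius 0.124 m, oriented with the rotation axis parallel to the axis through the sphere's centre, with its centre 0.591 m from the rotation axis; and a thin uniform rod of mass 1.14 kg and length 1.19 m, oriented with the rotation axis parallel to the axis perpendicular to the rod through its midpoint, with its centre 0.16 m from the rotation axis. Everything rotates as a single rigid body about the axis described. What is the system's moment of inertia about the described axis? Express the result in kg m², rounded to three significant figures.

2.91

Solid sphere: I_cm = (2/5)MR² = (2/5)(3.52)(0.0493)² = 0.0034221 kg m²; centre at d = 0.457 m, so I = I_cm + Md² gives I = 0.0034221 + (3.52)(0.457)² = 0.73857 kg m².
Solid sphere: I_cm = (2/5)MR² = (2/5)(5.64)(0.124)² = 0.034688 kg m²; centre at d = 0.591 m, so I = I_cm + Md² gives I = 0.034688 + (5.64)(0.591)² = 2.0046 kg m².
Thin rod: I_cm = (1/12)ML² = (1/12)(1.14)(1.19)² = 0.13453 kg m²; centre at d = 0.16 m, so I = I_cm + Md² gives I = 0.13453 + (1.14)(0.16)² = 0.16371 kg m².
Total I = 0.73857 + 2.0046 + 0.16371 = 2.9069 kg m².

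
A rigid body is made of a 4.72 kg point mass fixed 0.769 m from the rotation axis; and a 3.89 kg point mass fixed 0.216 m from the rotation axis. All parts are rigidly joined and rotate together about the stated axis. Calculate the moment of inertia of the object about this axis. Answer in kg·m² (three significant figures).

Point mass: I_cm = 0; centre at d = 0.769 m, so the parallel axis theorem gives I = 0 + (4.72)(0.769)² = 2.7912 kg·m².
Point mass: I_cm = 0; centre at d = 0.216 m, so the parallel axis theorem gives I = 0 + (3.89)(0.216)² = 0.18149 kg·m².
Total I = 2.7912 + 0.18149 = 2.9727 kg·m².

2.97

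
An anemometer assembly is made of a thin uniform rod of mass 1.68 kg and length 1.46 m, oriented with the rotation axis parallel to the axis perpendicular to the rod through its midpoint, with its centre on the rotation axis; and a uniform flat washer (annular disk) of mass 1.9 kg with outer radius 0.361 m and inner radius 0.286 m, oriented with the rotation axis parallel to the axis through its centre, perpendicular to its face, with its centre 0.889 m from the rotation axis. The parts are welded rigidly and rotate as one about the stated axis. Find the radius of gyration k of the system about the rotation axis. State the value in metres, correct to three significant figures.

Thin rod: I_cm = (1/12)ML² = (1/12)(1.68)(1.46)² = 0.29842 kg·m²; axis through the centre, so I = 0.29842 kg·m².
Annular disk: I_cm = (1/2)M(R²+r²) = (1/2)(1.9)[(0.361)² + (0.286)²] = 0.20151 kg·m²; centre at d = 0.889 m, so the parallel axis theorem gives I = 0.20151 + (1.9)(0.889)² = 1.7031 kg·m².
Total I = 2.0015 kg·m²; total mass M = 3.58 kg.
k = √(I/M) = √(2.0015/3.58) = 0.74772 m.

0.748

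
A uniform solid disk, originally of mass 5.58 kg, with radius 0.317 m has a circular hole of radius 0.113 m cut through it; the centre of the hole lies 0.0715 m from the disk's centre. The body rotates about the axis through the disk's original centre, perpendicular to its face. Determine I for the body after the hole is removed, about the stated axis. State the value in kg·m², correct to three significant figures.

Unpierced body about its centre: I₀ = (1/2)MR² = (1/2)(5.58)(0.317)² = 0.28036 kg·m².
The removed disk has mass m = M·(r/R)² = (5.58)(0.113/0.317)² = 0.70904 kg (same uniform areal density).
Its moment of inertia about the rotation axis (parallel-axis theorem): I_hole = (1/2)mr² + md² = (1/2)(0.70904)(0.113)² + (0.70904)(0.0715)² = 0.0081517 kg·m².
Treating the hole as negative mass, I = I₀ − I_hole = 0.28036 − 0.0081517 = 0.27221 kg·m².

0.272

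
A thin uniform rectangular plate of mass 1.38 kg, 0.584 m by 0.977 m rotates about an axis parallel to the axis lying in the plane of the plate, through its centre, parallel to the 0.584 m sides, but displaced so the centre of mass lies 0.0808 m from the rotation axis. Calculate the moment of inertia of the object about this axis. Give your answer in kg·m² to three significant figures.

I_cm = (1/12)Mb² = (1/12)(1.38)(0.977)² = 0.10977 kg·m²; centre at d = 0.0808 m, so I = I_cm + Md² gives I = 0.10977 + (1.38)(0.0808)² = 0.11878 kg·m².

0.119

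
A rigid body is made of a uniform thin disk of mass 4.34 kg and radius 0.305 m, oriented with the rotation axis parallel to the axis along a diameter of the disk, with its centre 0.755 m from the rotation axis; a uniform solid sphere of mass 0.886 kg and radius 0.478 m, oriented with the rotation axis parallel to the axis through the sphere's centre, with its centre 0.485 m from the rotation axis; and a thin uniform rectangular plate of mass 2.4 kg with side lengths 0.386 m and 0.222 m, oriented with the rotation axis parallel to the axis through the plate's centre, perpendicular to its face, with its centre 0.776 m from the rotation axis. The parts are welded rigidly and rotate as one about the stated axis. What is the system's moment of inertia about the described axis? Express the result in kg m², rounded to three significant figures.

Thin disk: I_cm = (1/4)MR² = (1/4)(4.34)(0.305)² = 0.10093 kg m²; centre at d = 0.755 m, so the parallel axis theorem gives I = 0.10093 + (4.34)(0.755)² = 2.5748 kg m².
Solid sphere: I_cm = (2/5)MR² = (2/5)(0.886)(0.478)² = 0.080975 kg m²; centre at d = 0.485 m, so the parallel axis theorem gives I = 0.080975 + (0.886)(0.485)² = 0.28938 kg m².
Rectangular plate: I_cm = (1/12)M(a²+b²) = (1/12)(2.4)[(0.386)² + (0.222)²] = 0.039656 kg m²; centre at d = 0.776 m, so the parallel axis theorem gives I = 0.039656 + (2.4)(0.776)² = 1.4849 kg m².
Total I = 2.5748 + 0.28938 + 1.4849 = 4.3491 kg m².

4.35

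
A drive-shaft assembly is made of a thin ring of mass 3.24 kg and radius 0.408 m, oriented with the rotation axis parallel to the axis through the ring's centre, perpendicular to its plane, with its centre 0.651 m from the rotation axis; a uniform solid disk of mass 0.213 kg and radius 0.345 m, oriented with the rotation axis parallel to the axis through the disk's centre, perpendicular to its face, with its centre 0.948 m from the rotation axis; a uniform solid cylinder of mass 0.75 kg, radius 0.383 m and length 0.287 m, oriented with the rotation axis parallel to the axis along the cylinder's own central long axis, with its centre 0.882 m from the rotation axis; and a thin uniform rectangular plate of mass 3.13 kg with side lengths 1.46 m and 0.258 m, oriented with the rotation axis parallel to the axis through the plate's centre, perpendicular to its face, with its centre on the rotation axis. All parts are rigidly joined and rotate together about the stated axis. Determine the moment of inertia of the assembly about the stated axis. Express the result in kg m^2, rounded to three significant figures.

3.33

Thin ring: I_cm = MR² = (3.24)(0.408)² = 0.53934 kg m^2; centre at d = 0.651 m, so the parallel axis theorem gives I = 0.53934 + (3.24)(0.651)² = 1.9125 kg m^2.
Solid disk: I_cm = (1/2)MR² = (1/2)(0.213)(0.345)² = 0.012676 kg m^2; centre at d = 0.948 m, so the parallel axis theorem gives I = 0.012676 + (0.213)(0.948)² = 0.2041 kg m^2.
Solid cylinder: I_cm = (1/2)MR² = (1/2)(0.75)(0.383)² = 0.055008 kg m^2; centre at d = 0.882 m, so the parallel axis theorem gives I = 0.055008 + (0.75)(0.882)² = 0.63845 kg m^2.
Rectangular plate: I_cm = (1/12)M(a²+b²) = (1/12)(3.13)[(1.46)² + (0.258)²] = 0.57335 kg m^2; axis through the centre, so I = 0.57335 kg m^2.
Total I = 1.9125 + 0.2041 + 0.63845 + 0.57335 = 3.3284 kg m^2.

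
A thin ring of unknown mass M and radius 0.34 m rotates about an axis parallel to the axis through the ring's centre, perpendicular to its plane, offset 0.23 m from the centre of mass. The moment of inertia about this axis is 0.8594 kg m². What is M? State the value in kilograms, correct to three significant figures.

5.10

I = I_cm + Md² = MR² + Md² = M·[1·(0.34)² + (0.23)²] = M·0.1685.
So M = 0.8594 / 0.1685 = 5.1003 kg.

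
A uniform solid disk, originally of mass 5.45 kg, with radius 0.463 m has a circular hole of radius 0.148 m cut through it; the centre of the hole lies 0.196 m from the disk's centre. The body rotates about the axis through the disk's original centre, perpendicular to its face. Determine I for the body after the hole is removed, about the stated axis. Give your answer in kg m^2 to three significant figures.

Unpierced body about its centre: I₀ = (1/2)MR² = (1/2)(5.45)(0.463)² = 0.58416 kg m^2.
The removed disk has mass m = M·(r/R)² = (5.45)(0.148/0.463)² = 0.55688 kg (same uniform areal density).
Its moment of inertia about the rotation axis (parallel-axis theorem): I_hole = (1/2)mr² + md² = (1/2)(0.55688)(0.148)² + (0.55688)(0.196)² = 0.027492 kg m^2.
Treating the hole as negative mass, I = I₀ − I_hole = 0.58416 − 0.027492 = 0.55666 kg m^2.

0.557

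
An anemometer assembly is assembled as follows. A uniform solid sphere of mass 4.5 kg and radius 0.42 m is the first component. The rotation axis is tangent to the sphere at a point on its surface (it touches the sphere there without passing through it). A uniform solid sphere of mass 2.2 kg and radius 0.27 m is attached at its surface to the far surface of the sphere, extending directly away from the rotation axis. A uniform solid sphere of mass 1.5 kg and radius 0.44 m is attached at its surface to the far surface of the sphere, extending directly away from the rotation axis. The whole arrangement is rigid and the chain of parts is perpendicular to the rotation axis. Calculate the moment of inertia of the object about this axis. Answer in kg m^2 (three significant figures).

8.97

Solid sphere: I_cm = (2/5)MR² = (2/5)(4.5)(0.42)² = 0.31752 kg m^2; centre at d = 0.42 m, so I = I_cm + Md² gives I = 0.31752 + (4.5)(0.42)² = 1.1113 kg m^2.
Solid sphere: I_cm = (2/5)MR² = (2/5)(2.2)(0.27)² = 0.064152 kg m^2; centre at d = 0.42 + 0.42 + 0.27 = 1.11 m, so I = I_cm + Md² gives I = 0.064152 + (2.2)(1.11)² = 2.7748 kg m^2.
Solid sphere: I_cm = (2/5)MR² = (2/5)(1.5)(0.44)² = 0.11616 kg m^2; centre at d = 0.42 + 0.42 + 0.27 + 0.27 + 0.44 = 1.82 m, so I = I_cm + Md² gives I = 0.11616 + (1.5)(1.82)² = 5.0848 kg m^2.
Total I = 1.1113 + 2.7748 + 5.0848 = 8.9709 kg m^2.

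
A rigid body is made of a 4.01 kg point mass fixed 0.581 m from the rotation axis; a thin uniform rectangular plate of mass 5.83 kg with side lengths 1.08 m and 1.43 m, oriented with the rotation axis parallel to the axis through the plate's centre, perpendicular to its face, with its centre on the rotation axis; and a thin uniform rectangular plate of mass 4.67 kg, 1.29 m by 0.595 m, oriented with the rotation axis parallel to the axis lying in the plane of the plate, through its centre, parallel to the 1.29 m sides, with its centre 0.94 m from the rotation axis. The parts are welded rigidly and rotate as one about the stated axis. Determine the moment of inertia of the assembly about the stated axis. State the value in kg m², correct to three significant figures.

Point mass: I_cm = 0; centre at d = 0.581 m, so the parallel axis theorem gives I = 0 + (4.01)(0.581)² = 1.3536 kg m².
Rectangular plate: I_cm = (1/12)M(a²+b²) = (1/12)(5.83)[(1.08)² + (1.43)²] = 1.5602 kg m²; axis through the centre, so I = 1.5602 kg m².
Rectangular plate: I_cm = (1/12)Mb² = (1/12)(4.67)(0.595)² = 0.13777 kg m²; centre at d = 0.94 m, so the parallel axis theorem gives I = 0.13777 + (4.67)(0.94)² = 4.2642 kg m².
Total I = 1.3536 + 1.5602 + 4.2642 = 7.178 kg m².

7.18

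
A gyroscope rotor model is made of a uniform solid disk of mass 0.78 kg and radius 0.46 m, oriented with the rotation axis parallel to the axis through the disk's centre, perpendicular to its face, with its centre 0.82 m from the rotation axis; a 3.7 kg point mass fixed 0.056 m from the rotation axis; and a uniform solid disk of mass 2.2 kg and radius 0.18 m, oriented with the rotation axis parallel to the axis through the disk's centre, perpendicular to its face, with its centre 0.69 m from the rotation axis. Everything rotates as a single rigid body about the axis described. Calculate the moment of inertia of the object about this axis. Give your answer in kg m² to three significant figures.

1.70

Solid disk: I_cm = (1/2)MR² = (1/2)(0.78)(0.46)² = 0.082524 kg m²; centre at d = 0.82 m, so I = I_cm + Md² gives I = 0.082524 + (0.78)(0.82)² = 0.607 kg m².
Point mass: I_cm = 0; centre at d = 0.056 m, so I = I_cm + Md² gives I = 0 + (3.7)(0.056)² = 0.011603 kg m².
Solid disk: I_cm = (1/2)MR² = (1/2)(2.2)(0.18)² = 0.03564 kg m²; centre at d = 0.69 m, so I = I_cm + Md² gives I = 0.03564 + (2.2)(0.69)² = 1.0831 kg m².
Total I = 0.607 + 0.011603 + 1.0831 = 1.7017 kg m².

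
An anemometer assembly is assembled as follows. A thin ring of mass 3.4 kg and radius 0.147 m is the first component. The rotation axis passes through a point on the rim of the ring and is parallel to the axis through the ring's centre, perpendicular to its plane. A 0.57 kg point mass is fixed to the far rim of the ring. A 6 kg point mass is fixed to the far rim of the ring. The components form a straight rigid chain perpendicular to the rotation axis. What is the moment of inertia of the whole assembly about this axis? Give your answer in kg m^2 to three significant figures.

0.715

Thin ring: I_cm = MR² = (3.4)(0.147)² = 0.073471 kg m^2; centre at d = 0.147 m, so the parallel axis theorem gives I = 0.073471 + (3.4)(0.147)² = 0.14694 kg m^2.
Point mass: I_cm = 0; centre at d = 0.147 + 0.147 = 0.294 m, so the parallel axis theorem gives I = 0 + (0.57)(0.294)² = 0.049269 kg m^2.
Point mass: I_cm = 0; centre at d = 0.147 + 0.147 = 0.294 m, so the parallel axis theorem gives I = 0 + (6)(0.294)² = 0.51862 kg m^2.
Total I = 0.14694 + 0.049269 + 0.51862 = 0.71483 kg m^2.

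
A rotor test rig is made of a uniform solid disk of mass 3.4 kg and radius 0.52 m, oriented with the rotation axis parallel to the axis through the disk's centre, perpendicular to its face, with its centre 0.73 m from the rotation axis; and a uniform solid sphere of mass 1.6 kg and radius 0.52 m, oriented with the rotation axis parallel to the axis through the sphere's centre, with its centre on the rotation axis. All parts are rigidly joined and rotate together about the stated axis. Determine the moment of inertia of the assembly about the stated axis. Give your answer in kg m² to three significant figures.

2.44

Solid disk: I_cm = (1/2)MR² = (1/2)(3.4)(0.52)² = 0.45968 kg m²; centre at d = 0.73 m, so I = I_cm + Md² gives I = 0.45968 + (3.4)(0.73)² = 2.2715 kg m².
Solid sphere: I_cm = (2/5)MR² = (2/5)(1.6)(0.52)² = 0.17306 kg m²; axis through the centre, so I = 0.17306 kg m².
Total I = 2.2715 + 0.17306 = 2.4446 kg m².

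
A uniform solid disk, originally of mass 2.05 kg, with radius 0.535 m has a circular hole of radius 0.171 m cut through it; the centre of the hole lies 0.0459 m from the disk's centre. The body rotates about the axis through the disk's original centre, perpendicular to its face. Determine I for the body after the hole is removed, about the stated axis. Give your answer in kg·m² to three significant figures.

Unpierced body about its centre: I₀ = (1/2)MR² = (1/2)(2.05)(0.535)² = 0.29338 kg·m².
The removed disk has mass m = M·(r/R)² = (2.05)(0.171/0.535)² = 0.20943 kg (same uniform areal density).
Its moment of inertia about the rotation axis (parallel-axis theorem): I_hole = (1/2)mr² + md² = (1/2)(0.20943)(0.171)² + (0.20943)(0.0459)² = 0.0035032 kg·m².
Treating the hole as negative mass, I = I₀ − I_hole = 0.29338 − 0.0035032 = 0.28988 kg·m².

0.290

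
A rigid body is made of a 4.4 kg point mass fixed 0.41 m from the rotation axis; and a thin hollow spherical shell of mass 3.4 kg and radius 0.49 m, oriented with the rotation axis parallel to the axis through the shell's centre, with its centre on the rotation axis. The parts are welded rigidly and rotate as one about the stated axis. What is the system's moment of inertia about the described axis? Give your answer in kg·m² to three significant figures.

Point mass: I_cm = 0; centre at d = 0.41 m, so I = I_cm + Md² gives I = 0 + (4.4)(0.41)² = 0.73964 kg·m².
Spherical shell: I_cm = (2/3)MR² = (2/3)(3.4)(0.49)² = 0.54423 kg·m²; axis through the centre, so I = 0.54423 kg·m².
Total I = 0.73964 + 0.54423 = 1.2839 kg·m².

1.28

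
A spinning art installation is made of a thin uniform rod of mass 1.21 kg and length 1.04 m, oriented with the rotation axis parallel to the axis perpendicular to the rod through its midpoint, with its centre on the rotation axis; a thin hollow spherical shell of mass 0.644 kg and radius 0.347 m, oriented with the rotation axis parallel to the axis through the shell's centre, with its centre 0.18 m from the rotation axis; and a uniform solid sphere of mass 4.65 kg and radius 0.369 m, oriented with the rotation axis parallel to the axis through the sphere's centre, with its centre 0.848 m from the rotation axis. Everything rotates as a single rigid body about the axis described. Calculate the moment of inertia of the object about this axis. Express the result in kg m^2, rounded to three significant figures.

3.78

Thin rod: I_cm = (1/12)ML² = (1/12)(1.21)(1.04)² = 0.10906 kg m^2; axis through the centre, so I = 0.10906 kg m^2.
Spherical shell: I_cm = (2/3)MR² = (2/3)(0.644)(0.347)² = 0.051696 kg m^2; centre at d = 0.18 m, so I = I_cm + Md² gives I = 0.051696 + (0.644)(0.18)² = 0.072561 kg m^2.
Solid sphere: I_cm = (2/5)MR² = (2/5)(4.65)(0.369)² = 0.25326 kg m^2; centre at d = 0.848 m, so I = I_cm + Md² gives I = 0.25326 + (4.65)(0.848)² = 3.5971 kg m^2.
Total I = 0.10906 + 0.072561 + 3.5971 = 3.7787 kg m^2.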